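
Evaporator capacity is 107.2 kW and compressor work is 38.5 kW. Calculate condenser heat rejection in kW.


Q_cond = Q_evap + W
Q_cond = 107.2 + 38.5
Q_cond = 145.7 kW

145.7


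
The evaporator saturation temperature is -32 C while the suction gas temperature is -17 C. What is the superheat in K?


Superheat = T_suction - T_evap
Superheat = -17 - (-32)
Superheat = 15 K

15


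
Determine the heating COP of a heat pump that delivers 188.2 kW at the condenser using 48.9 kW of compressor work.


COP_hp = Q_cond / W
COP_hp = 188.2 / 48.9
COP_hp = 3.849

3.849


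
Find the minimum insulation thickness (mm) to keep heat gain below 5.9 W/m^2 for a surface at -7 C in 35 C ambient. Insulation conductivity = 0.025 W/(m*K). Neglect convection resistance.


dT = 35 - (-7) = 42 K
thickness = k * dT / q_max * 1000
thickness = 0.025 * 42 / 5.9 * 1000
thickness = 178.0 mm

178.0


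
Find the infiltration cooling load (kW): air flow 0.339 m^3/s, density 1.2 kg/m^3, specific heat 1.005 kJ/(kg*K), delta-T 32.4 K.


Q = V_dot * rho * cp * dT
Q = 0.339 * 1.2 * 1.005 * 32.4
Q = 13.246 kW

13.246


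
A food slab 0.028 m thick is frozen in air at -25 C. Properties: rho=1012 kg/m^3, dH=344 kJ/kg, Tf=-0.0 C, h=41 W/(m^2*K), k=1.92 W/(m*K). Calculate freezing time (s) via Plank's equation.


dT = -0.0 - (-25) = 25.0 K
term1 = a/(2h) = 0.028/(2*41) = 0.0003414634146
term2 = a^2/(8k) = 0.028^2/(8*1.92) = 0.00005104166667
t = rho*dH*1000/dT * (term1 + term2)
t = 1012*344*1000/25.0 * (0.0003414634146 + 0.00005104166667)
t = 5466 s

5466


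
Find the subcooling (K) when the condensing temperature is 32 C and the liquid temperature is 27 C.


Subcooling = T_cond - T_liquid
Subcooling = 32 - 27
Subcooling = 5 K

5


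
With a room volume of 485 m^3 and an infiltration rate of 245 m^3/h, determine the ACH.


ACH = flow / volume
ACH = 245 / 485
ACH = 0.505

0.505


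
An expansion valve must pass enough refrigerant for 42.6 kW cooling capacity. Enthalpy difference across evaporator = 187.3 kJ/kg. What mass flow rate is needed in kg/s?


m_dot = Q / dh
m_dot = 42.6 / 187.3
m_dot = 0.2274 kg/s

0.2274


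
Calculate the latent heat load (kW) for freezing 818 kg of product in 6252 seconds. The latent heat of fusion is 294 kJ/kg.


Q_lat = m * h_fg / t
Q_lat = 818 * 294 / 6252
Q_lat = 38.47 kW

38.47


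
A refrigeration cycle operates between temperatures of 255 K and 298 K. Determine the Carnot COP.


dT = 298 - 255 = 43 K
COP_carnot = T_cold / dT = 255 / 43
COP_carnot = 5.93

5.93


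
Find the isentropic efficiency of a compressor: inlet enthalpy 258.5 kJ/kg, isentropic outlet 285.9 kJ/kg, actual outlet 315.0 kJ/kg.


dh_ideal = 285.9 - 258.5 = 27.4 kJ/kg
dh_actual = 315.0 - 258.5 = 56.5 kJ/kg
eta_s = dh_ideal / dh_actual = 27.4 / 56.5
eta_s = 0.485

0.485


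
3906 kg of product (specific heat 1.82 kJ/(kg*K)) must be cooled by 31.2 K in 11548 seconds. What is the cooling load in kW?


Q = m * cp * dT / t
Q = 3906 * 1.82 * 31.2 / 11548
Q = 19.207 kW

19.207


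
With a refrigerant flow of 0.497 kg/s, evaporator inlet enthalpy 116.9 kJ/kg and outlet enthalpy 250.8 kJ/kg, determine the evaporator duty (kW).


dh = 250.8 - 116.9 = 133.9 kJ/kg
Q_evap = m_dot * dh = 0.497 * 133.9
Q_evap = 66.55 kW

66.55


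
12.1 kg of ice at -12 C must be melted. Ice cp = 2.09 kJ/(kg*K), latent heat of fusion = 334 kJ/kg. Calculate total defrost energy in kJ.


Sensible heat = cp * dT = 2.09 * 12 = 25.08 kJ/kg
Total per kg = 25.08 + 334 = 359.08 kJ/kg
Q = m * total = 12.1 * 359.08
Q = 4344.9 kJ

4344.9


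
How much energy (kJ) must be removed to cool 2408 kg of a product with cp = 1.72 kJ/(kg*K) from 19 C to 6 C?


dT = 19 - (6) = 13 K
Q = m * cp * dT = 2408 * 1.72 * 13
Q = 53843 kJ

53843


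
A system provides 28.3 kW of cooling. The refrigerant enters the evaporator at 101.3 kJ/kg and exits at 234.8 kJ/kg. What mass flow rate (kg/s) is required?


dh = 234.8 - 101.3 = 133.5 kJ/kg
m_dot = Q / dh = 28.3 / 133.5 = 0.212 kg/s

0.212


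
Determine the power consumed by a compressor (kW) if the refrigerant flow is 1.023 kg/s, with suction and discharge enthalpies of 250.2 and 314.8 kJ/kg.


dh = 314.8 - 250.2 = 64.6 kJ/kg
W = m_dot * dh = 1.023 * 64.6 = 66.09 kW

66.09


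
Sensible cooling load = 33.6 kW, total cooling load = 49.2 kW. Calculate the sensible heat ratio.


SHR = Q_sensible / Q_total
SHR = 33.6 / 49.2
SHR = 0.683

0.683


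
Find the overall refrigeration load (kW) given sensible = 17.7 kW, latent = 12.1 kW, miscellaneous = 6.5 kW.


Q_total = Q_s + Q_l + Q_misc
Q_total = 17.7 + 12.1 + 6.5
Q_total = 36.3 kW

36.3


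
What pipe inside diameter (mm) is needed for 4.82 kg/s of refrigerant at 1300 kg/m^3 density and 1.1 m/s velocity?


A = m_dot / (rho * v) = 4.82 / (1300 * 1.1) = 0.003370629371 m^2
d = sqrt(4*A/pi) * 1000
d = 65.5 mm

65.5


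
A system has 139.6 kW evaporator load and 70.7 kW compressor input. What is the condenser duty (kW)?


Q_cond = Q_evap + W
Q_cond = 139.6 + 70.7
Q_cond = 210.3 kW

210.3


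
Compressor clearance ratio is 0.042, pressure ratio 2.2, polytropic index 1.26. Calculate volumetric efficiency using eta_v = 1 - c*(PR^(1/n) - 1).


PR^(1/n) = 2.2^(1/1.26) = 1.86966601
eta_v = 1 - 0.042 * (1.86966601 - 1)
eta_v = 0.9635

0.9635


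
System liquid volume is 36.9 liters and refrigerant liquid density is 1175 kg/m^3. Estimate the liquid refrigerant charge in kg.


Charge = V * rho / 1000
Charge = 36.9 * 1175 / 1000
Charge = 43.36 kg

43.36


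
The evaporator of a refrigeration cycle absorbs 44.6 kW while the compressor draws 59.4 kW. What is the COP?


COP = Q_evap / W
COP = 44.6 / 59.4
COP = 0.751

0.751


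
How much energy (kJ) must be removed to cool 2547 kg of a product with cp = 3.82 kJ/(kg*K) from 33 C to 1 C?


dT = 33 - (1) = 32 K
Q = m * cp * dT = 2547 * 3.82 * 32
Q = 311345 kJ

311345


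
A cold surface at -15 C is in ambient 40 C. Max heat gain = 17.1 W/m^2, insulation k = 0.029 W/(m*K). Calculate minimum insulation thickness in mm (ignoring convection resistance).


dT = 40 - (-15) = 55 K
thickness = k * dT / q_max * 1000
thickness = 0.029 * 55 / 17.1 * 1000
thickness = 93.3 mm

93.3


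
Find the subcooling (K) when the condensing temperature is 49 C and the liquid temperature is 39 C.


Subcooling = T_cond - T_liquid
Subcooling = 49 - 39
Subcooling = 10 K

10


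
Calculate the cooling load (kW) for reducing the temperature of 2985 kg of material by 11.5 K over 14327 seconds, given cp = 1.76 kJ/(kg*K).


Q = m * cp * dT / t
Q = 2985 * 1.76 * 11.5 / 14327
Q = 4.217 kW

4.217


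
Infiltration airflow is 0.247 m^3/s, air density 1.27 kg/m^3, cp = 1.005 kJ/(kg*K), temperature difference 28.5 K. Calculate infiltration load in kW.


Q = V_dot * rho * cp * dT
Q = 0.247 * 1.27 * 1.005 * 28.5
Q = 8.985 kW

8.985


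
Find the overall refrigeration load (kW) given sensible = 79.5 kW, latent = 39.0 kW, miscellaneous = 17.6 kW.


Q_total = Q_s + Q_l + Q_misc
Q_total = 79.5 + 39.0 + 17.6
Q_total = 136.1 kW

136.1


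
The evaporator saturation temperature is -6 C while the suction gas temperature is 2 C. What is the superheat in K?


Superheat = T_suction - T_evap
Superheat = 2 - (-6)
Superheat = 8 K

8


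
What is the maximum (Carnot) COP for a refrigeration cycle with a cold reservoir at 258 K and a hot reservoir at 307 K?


dT = 307 - 258 = 49 K
COP_carnot = T_cold / dT = 258 / 49
COP_carnot = 5.265

5.265


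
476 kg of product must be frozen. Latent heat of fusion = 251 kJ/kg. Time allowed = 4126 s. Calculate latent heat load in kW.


Q_lat = m * h_fg / t
Q_lat = 476 * 251 / 4126
Q_lat = 28.96 kW

28.96


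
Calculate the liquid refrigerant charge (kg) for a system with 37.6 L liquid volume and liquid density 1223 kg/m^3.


Charge = V * rho / 1000
Charge = 37.6 * 1223 / 1000
Charge = 45.98 kg

45.98


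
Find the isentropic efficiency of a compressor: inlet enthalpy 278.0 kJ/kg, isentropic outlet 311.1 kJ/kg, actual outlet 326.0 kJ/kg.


dh_ideal = 311.1 - 278.0 = 33.1 kJ/kg
dh_actual = 326.0 - 278.0 = 48.0 kJ/kg
eta_s = dh_ideal / dh_actual = 33.1 / 48.0
eta_s = 0.6896

0.6896


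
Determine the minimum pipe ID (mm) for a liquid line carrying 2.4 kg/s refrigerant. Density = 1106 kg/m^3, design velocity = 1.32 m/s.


A = m_dot / (rho * v) = 2.4 / (1106 * 1.32) = 0.001643925695 m^2
d = sqrt(4*A/pi) * 1000
d = 45.8 mm

45.8


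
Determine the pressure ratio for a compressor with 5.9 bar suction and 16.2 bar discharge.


PR = P_high / P_low
PR = 16.2 / 5.9
PR = 2.746

2.746


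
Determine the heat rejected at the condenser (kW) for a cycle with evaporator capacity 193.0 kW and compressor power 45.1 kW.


Q_cond = Q_evap + W
Q_cond = 193.0 + 45.1
Q_cond = 238.1 kW

238.1


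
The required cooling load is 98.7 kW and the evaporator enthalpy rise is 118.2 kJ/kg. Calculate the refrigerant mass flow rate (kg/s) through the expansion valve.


m_dot = Q / dh
m_dot = 98.7 / 118.2
m_dot = 0.835 kg/s

0.835


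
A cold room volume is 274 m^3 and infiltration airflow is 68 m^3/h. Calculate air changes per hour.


ACH = flow / volume
ACH = 68 / 274
ACH = 0.248

0.248


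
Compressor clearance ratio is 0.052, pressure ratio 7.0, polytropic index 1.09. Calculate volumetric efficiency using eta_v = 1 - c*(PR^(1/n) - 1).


PR^(1/n) = 7.0^(1/1.09) = 5.96100248
eta_v = 1 - 0.052 * (5.96100248 - 1)
eta_v = 0.742

0.742


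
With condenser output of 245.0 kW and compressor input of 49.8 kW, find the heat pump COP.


COP_hp = Q_cond / W
COP_hp = 245.0 / 49.8
COP_hp = 4.92

4.92


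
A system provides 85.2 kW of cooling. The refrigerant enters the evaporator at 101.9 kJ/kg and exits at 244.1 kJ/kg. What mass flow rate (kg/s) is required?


dh = 244.1 - 101.9 = 142.2 kJ/kg
m_dot = Q / dh = 85.2 / 142.2 = 0.5992 kg/s

0.5992


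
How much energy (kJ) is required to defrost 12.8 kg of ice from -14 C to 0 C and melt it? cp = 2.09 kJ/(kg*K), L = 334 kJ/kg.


Sensible heat = cp * dT = 2.09 * 14 = 29.26 kJ/kg
Total per kg = 29.26 + 334 = 363.26 kJ/kg
Q = m * total = 12.8 * 363.26
Q = 4649.7 kJ

4649.7


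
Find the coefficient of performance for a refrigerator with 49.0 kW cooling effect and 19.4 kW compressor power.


COP = Q_evap / W
COP = 49.0 / 19.4
COP = 2.526

2.526


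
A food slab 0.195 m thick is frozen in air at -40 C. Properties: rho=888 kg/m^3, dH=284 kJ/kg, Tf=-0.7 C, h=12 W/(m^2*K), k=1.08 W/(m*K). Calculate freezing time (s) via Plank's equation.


dT = -0.7 - (-40) = 39.3 K
term1 = a/(2h) = 0.195/(2*12) = 0.008125
term2 = a^2/(8k) = 0.195^2/(8*1.08) = 0.004401041667
t = rho*dH*1000/dT * (term1 + term2)
t = 888*284*1000/39.3 * (0.008125 + 0.004401041667)
t = 80381 s

80381


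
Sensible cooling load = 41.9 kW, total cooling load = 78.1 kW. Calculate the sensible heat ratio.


SHR = Q_sensible / Q_total
SHR = 41.9 / 78.1
SHR = 0.536

0.536


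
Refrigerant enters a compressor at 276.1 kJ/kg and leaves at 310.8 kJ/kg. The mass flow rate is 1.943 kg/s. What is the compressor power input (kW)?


dh = 310.8 - 276.1 = 34.7 kJ/kg
W = m_dot * dh = 1.943 * 34.7 = 67.42 kW

67.42


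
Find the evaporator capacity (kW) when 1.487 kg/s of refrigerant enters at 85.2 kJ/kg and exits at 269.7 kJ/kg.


dh = 269.7 - 85.2 = 184.5 kJ/kg
Q_evap = m_dot * dh = 1.487 * 184.5
Q_evap = 274.35 kW

274.35


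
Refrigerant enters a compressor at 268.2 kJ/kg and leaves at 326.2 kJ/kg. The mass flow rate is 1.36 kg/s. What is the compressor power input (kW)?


dh = 326.2 - 268.2 = 58.0 kJ/kg
W = m_dot * dh = 1.36 * 58.0 = 78.88 kW

78.88


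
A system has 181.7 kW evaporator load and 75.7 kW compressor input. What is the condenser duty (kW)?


Q_cond = Q_evap + W
Q_cond = 181.7 + 75.7
Q_cond = 257.4 kW

257.4


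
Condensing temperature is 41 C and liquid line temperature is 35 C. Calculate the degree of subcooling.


Subcooling = T_cond - T_liquid
Subcooling = 41 - 35
Subcooling = 6 K

6


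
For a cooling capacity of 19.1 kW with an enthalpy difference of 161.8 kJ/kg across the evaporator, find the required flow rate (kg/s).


m_dot = Q / dh
m_dot = 19.1 / 161.8
m_dot = 0.118 kg/s

0.118


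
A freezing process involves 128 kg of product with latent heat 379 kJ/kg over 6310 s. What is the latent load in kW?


Q_lat = m * h_fg / t
Q_lat = 128 * 379 / 6310
Q_lat = 7.69 kW

7.69


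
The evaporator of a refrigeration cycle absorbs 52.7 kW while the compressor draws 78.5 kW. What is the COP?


COP = Q_evap / W
COP = 52.7 / 78.5
COP = 0.671

0.671


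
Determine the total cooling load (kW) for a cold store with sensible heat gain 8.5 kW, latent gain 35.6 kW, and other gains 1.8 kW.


Q_total = Q_s + Q_l + Q_misc
Q_total = 8.5 + 35.6 + 1.8
Q_total = 45.9 kW

45.9


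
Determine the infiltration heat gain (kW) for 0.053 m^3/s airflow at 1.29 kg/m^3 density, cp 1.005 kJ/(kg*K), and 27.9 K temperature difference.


Q = V_dot * rho * cp * dT
Q = 0.053 * 1.29 * 1.005 * 27.9
Q = 1.917 kW

1.917


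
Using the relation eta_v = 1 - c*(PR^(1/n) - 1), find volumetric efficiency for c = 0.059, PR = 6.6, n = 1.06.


PR^(1/n) = 6.6^(1/1.06) = 5.93136508
eta_v = 1 - 0.059 * (5.93136508 - 1)
eta_v = 0.709

0.709


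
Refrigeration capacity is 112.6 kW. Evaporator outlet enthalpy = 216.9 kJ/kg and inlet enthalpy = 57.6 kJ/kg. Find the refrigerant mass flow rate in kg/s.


dh = 216.9 - 57.6 = 159.3 kJ/kg
m_dot = Q / dh = 112.6 / 159.3 = 0.7068 kg/s

0.7068


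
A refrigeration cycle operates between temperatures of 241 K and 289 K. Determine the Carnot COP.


dT = 289 - 241 = 48 K
COP_carnot = T_cold / dT = 241 / 48
COP_carnot = 5.021

5.021


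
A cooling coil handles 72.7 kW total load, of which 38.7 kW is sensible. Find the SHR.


SHR = Q_sensible / Q_total
SHR = 38.7 / 72.7
SHR = 0.532

0.532


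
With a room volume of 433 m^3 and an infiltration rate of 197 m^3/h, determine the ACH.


ACH = flow / volume
ACH = 197 / 433
ACH = 0.455

0.455


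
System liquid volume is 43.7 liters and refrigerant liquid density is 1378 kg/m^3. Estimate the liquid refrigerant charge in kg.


Charge = V * rho / 1000
Charge = 43.7 * 1378 / 1000
Charge = 60.22 kg

60.22


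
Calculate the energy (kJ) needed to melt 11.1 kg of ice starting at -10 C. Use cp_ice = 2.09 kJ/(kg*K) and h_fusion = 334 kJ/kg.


Sensible heat = cp * dT = 2.09 * 10 = 20.9 kJ/kg
Total per kg = 20.9 + 334 = 354.9 kJ/kg
Q = m * total = 11.1 * 354.9
Q = 3939.4 kJ

3939.4


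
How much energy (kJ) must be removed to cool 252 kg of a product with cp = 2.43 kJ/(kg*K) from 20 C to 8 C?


dT = 20 - (8) = 12 K
Q = m * cp * dT = 252 * 2.43 * 12
Q = 7348 kJ

7348


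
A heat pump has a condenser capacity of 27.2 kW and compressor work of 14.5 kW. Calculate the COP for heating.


COP_hp = Q_cond / W
COP_hp = 27.2 / 14.5
COP_hp = 1.876

1.876


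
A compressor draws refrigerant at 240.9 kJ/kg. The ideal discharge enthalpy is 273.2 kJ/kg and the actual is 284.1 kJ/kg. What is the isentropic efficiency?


dh_ideal = 273.2 - 240.9 = 32.3 kJ/kg
dh_actual = 284.1 - 240.9 = 43.2 kJ/kg
eta_s = dh_ideal / dh_actual = 32.3 / 43.2
eta_s = 0.7477

0.7477


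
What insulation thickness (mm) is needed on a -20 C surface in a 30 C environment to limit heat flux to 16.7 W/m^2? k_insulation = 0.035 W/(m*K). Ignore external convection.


dT = 30 - (-20) = 50 K
thickness = k * dT / q_max * 1000
thickness = 0.035 * 50 / 16.7 * 1000
thickness = 104.8 mm

104.8


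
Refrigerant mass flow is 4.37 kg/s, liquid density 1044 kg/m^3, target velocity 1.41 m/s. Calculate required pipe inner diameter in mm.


A = m_dot / (rho * v) = 4.37 / (1044 * 1.41) = 0.00296866933 m^2
d = sqrt(4*A/pi) * 1000
d = 61.5 mm

61.5


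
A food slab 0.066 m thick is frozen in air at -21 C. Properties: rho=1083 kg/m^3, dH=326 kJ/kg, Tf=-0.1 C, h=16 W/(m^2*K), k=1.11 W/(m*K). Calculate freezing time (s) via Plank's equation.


dT = -0.1 - (-21) = 20.9 K
term1 = a/(2h) = 0.066/(2*16) = 0.0020625
term2 = a^2/(8k) = 0.066^2/(8*1.11) = 0.0004905405405
t = rho*dH*1000/dT * (term1 + term2)
t = 1083*326*1000/20.9 * (0.0020625 + 0.0004905405405)
t = 43128 s

43128


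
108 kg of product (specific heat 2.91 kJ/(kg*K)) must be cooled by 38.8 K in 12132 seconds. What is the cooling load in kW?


Q = m * cp * dT / t
Q = 108 * 2.91 * 38.8 / 12132
Q = 1.005 kW

1.005


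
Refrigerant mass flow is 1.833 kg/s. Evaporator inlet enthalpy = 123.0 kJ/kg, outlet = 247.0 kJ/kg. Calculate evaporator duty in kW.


dh = 247.0 - 123.0 = 124.0 kJ/kg
Q_evap = m_dot * dh = 1.833 * 124.0
Q_evap = 227.29 kW

227.29


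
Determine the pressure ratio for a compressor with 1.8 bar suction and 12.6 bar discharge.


PR = P_high / P_low
PR = 12.6 / 1.8
PR = 7.0

7.0


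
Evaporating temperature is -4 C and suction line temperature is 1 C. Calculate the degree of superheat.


Superheat = T_suction - T_evap
Superheat = 1 - (-4)
Superheat = 5 K

5


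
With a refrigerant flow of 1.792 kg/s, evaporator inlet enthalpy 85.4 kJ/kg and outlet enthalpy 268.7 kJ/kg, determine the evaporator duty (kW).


dh = 268.7 - 85.4 = 183.3 kJ/kg
Q_evap = m_dot * dh = 1.792 * 183.3
Q_evap = 328.47 kW

328.47


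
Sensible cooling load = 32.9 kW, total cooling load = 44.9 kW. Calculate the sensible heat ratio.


SHR = Q_sensible / Q_total
SHR = 32.9 / 44.9
SHR = 0.733

0.733


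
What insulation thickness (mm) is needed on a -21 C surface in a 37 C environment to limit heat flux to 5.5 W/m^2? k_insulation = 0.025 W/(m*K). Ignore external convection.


dT = 37 - (-21) = 58 K
thickness = k * dT / q_max * 1000
thickness = 0.025 * 58 / 5.5 * 1000
thickness = 263.6 mm

263.6


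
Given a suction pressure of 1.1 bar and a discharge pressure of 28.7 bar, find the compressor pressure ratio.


PR = P_high / P_low
PR = 28.7 / 1.1
PR = 26.091

26.091


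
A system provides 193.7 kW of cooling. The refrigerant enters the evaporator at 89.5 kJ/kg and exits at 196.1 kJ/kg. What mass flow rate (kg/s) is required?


dh = 196.1 - 89.5 = 106.6 kJ/kg
m_dot = Q / dh = 193.7 / 106.6 = 1.8171 kg/s

1.8171


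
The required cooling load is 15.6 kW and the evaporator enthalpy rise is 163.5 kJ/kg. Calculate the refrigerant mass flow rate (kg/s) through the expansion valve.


m_dot = Q / dh
m_dot = 15.6 / 163.5
m_dot = 0.0954 kg/s

0.0954


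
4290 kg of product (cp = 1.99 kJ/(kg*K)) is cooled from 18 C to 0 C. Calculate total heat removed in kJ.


dT = 18 - (0) = 18 K
Q = m * cp * dT = 4290 * 1.99 * 18
Q = 153668 kJ

153668


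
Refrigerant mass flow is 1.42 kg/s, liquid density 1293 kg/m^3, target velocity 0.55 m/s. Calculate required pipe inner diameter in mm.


A = m_dot / (rho * v) = 1.42 / (1293 * 0.55) = 0.001996765802 m^2
d = sqrt(4*A/pi) * 1000
d = 50.4 mm

50.4


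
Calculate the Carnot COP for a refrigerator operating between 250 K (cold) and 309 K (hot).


dT = 309 - 250 = 59 K
COP_carnot = T_cold / dT = 250 / 59
COP_carnot = 4.237

4.237


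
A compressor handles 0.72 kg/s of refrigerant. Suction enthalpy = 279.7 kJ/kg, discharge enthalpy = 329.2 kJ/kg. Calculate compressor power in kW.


dh = 329.2 - 279.7 = 49.5 kJ/kg
W = m_dot * dh = 0.72 * 49.5 = 35.64 kW

35.64


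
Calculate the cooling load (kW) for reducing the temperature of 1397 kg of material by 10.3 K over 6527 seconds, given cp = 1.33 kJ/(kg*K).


Q = m * cp * dT / t
Q = 1397 * 1.33 * 10.3 / 6527
Q = 2.932 kW

2.932


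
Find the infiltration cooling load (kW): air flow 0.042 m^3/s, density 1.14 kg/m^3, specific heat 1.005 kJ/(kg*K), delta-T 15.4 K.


Q = V_dot * rho * cp * dT
Q = 0.042 * 1.14 * 1.005 * 15.4
Q = 0.741 kW

0.741


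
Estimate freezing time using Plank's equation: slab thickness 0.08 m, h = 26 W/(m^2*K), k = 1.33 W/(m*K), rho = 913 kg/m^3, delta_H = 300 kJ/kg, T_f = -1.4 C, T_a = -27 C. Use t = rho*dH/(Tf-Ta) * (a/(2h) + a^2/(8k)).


dT = -1.4 - (-27) = 25.6 K
term1 = a/(2h) = 0.08/(2*26) = 0.001538461538
term2 = a^2/(8k) = 0.08^2/(8*1.33) = 0.0006015037594
t = rho*dH*1000/dT * (term1 + term2)
t = 913*300*1000/25.6 * (0.001538461538 + 0.0006015037594)
t = 22896 s

22896


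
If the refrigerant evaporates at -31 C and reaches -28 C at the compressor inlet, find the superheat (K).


Superheat = T_suction - T_evap
Superheat = -28 - (-31)
Superheat = 3 K

3


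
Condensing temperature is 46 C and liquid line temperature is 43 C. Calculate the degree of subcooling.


Subcooling = T_cond - T_liquid
Subcooling = 46 - 43
Subcooling = 3 K

3


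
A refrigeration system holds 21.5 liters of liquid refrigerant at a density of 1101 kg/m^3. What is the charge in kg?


Charge = V * rho / 1000
Charge = 21.5 * 1101 / 1000
Charge = 23.67 kg

23.67


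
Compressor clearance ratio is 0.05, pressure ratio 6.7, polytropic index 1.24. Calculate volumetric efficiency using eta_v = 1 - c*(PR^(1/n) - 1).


PR^(1/n) = 6.7^(1/1.24) = 4.63649032
eta_v = 1 - 0.05 * (4.63649032 - 1)
eta_v = 0.8182

0.8182


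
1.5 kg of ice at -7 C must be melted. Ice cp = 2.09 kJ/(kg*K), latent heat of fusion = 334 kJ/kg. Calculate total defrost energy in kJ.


Sensible heat = cp * dT = 2.09 * 7 = 14.63 kJ/kg
Total per kg = 14.63 + 334 = 348.63 kJ/kg
Q = m * total = 1.5 * 348.63
Q = 522.9 kJ

522.9


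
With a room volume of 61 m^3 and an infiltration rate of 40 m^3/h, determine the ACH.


ACH = flow / volume
ACH = 40 / 61
ACH = 0.656

0.656


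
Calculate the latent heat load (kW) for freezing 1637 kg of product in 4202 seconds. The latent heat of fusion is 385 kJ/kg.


Q_lat = m * h_fg / t
Q_lat = 1637 * 385 / 4202
Q_lat = 149.99 kW

149.99


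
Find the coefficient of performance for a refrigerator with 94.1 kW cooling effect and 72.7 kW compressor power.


COP = Q_evap / W
COP = 94.1 / 72.7
COP = 1.294

1.294


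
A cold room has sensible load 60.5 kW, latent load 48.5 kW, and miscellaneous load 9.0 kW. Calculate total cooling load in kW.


Q_total = Q_s + Q_l + Q_misc
Q_total = 60.5 + 48.5 + 9.0
Q_total = 118.0 kW

118.0


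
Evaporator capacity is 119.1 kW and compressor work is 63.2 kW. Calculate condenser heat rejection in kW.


Q_cond = Q_evap + W
Q_cond = 119.1 + 63.2
Q_cond = 182.3 kW

182.3


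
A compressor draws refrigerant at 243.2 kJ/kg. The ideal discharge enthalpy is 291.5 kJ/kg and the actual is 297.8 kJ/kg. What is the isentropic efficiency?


dh_ideal = 291.5 - 243.2 = 48.3 kJ/kg
dh_actual = 297.8 - 243.2 = 54.6 kJ/kg
eta_s = dh_ideal / dh_actual = 48.3 / 54.6
eta_s = 0.8846

0.8846


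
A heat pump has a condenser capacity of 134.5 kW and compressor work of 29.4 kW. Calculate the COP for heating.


COP_hp = Q_cond / W
COP_hp = 134.5 / 29.4
COP_hp = 4.575

4.575


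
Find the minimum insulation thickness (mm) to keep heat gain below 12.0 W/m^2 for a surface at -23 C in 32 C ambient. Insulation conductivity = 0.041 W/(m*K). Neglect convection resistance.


dT = 32 - (-23) = 55 K
thickness = k * dT / q_max * 1000
thickness = 0.041 * 55 / 12.0 * 1000
thickness = 187.9 mm

187.9


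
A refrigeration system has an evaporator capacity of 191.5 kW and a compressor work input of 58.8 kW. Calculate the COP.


COP = Q_evap / W
COP = 191.5 / 58.8
COP = 3.257

3.257


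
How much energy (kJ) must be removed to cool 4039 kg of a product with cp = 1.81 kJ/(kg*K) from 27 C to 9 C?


dT = 27 - (9) = 18 K
Q = m * cp * dT = 4039 * 1.81 * 18
Q = 131591 kJ

131591


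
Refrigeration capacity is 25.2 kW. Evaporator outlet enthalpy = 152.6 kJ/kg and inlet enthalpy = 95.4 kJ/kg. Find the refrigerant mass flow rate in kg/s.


dh = 152.6 - 95.4 = 57.2 kJ/kg
m_dot = Q / dh = 25.2 / 57.2 = 0.4406 kg/s

0.4406


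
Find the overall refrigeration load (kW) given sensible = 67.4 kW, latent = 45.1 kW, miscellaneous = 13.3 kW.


Q_total = Q_s + Q_l + Q_misc
Q_total = 67.4 + 45.1 + 13.3
Q_total = 125.8 kW

125.8


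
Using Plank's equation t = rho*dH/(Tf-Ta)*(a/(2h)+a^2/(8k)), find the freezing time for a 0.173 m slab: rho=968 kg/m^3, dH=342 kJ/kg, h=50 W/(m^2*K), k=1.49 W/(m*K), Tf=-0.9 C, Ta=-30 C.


dT = -0.9 - (-30) = 29.1 K
term1 = a/(2h) = 0.173/(2*50) = 0.00173
term2 = a^2/(8k) = 0.173^2/(8*1.49) = 0.002510822148
t = rho*dH*1000/dT * (term1 + term2)
t = 968*342*1000/29.1 * (0.00173 + 0.002510822148)
t = 48246 s

48246


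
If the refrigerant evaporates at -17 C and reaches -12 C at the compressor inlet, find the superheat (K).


Superheat = T_suction - T_evap
Superheat = -12 - (-17)
Superheat = 5 K

5


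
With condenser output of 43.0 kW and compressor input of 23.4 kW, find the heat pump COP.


COP_hp = Q_cond / W
COP_hp = 43.0 / 23.4
COP_hp = 1.838

1.838


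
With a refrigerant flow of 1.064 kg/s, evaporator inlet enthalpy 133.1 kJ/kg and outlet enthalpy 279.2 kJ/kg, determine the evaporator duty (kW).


dh = 279.2 - 133.1 = 146.1 kJ/kg
Q_evap = m_dot * dh = 1.064 * 146.1
Q_evap = 155.45 kW

155.45


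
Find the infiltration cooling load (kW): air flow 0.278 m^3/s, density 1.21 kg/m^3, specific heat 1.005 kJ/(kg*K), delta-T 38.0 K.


Q = V_dot * rho * cp * dT
Q = 0.278 * 1.21 * 1.005 * 38.0
Q = 12.846 kW

12.846


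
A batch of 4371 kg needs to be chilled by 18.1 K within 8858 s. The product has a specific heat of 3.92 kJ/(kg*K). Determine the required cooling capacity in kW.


Q = m * cp * dT / t
Q = 4371 * 3.92 * 18.1 / 8858
Q = 35.011 kW

35.011


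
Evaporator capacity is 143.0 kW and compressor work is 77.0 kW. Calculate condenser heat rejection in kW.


Q_cond = Q_evap + W
Q_cond = 143.0 + 77.0
Q_cond = 220.0 kW

220.0


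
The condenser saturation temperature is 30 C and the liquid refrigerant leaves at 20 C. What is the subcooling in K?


Subcooling = T_cond - T_liquid
Subcooling = 30 - 20
Subcooling = 10 K

10


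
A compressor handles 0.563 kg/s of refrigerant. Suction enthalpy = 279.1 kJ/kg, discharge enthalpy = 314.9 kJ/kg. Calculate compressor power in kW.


dh = 314.9 - 279.1 = 35.8 kJ/kg
W = m_dot * dh = 0.563 * 35.8 = 20.16 kW

20.16


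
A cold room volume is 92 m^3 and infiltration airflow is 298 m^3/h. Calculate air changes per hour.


ACH = flow / volume
ACH = 298 / 92
ACH = 3.239

3.239


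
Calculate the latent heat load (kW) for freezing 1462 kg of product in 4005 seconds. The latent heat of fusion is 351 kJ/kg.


Q_lat = m * h_fg / t
Q_lat = 1462 * 351 / 4005
Q_lat = 128.13 kW

128.13


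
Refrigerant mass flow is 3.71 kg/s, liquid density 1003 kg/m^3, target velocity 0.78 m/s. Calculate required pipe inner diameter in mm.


A = m_dot / (rho * v) = 3.71 / (1003 * 0.78) = 0.004742183705 m^2
d = sqrt(4*A/pi) * 1000
d = 77.7 mm

77.7


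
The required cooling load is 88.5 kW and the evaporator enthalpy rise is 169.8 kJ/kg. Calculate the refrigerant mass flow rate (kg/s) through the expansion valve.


m_dot = Q / dh
m_dot = 88.5 / 169.8
m_dot = 0.5212 kg/s

0.5212


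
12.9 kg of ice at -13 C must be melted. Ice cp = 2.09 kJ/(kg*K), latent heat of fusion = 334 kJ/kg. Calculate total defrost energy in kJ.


Sensible heat = cp * dT = 2.09 * 13 = 27.17 kJ/kg
Total per kg = 27.17 + 334 = 361.17 kJ/kg
Q = m * total = 12.9 * 361.17
Q = 4659.1 kJ

4659.1


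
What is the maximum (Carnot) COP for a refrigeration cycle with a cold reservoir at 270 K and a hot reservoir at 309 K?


dT = 309 - 270 = 39 K
COP_carnot = T_cold / dT = 270 / 39
COP_carnot = 6.923

6.923


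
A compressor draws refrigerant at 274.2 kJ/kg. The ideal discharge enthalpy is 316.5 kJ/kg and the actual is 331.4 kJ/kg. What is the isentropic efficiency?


dh_ideal = 316.5 - 274.2 = 42.3 kJ/kg
dh_actual = 331.4 - 274.2 = 57.2 kJ/kg
eta_s = dh_ideal / dh_actual = 42.3 / 57.2
eta_s = 0.7395

0.7395


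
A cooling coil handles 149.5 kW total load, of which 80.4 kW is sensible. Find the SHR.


SHR = Q_sensible / Q_total
SHR = 80.4 / 149.5
SHR = 0.538

0.538


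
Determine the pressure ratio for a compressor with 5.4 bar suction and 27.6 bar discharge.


PR = P_high / P_low
PR = 27.6 / 5.4
PR = 5.111

5.111


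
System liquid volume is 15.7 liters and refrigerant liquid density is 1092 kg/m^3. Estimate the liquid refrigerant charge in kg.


Charge = V * rho / 1000
Charge = 15.7 * 1092 / 1000
Charge = 17.14 kg

17.14


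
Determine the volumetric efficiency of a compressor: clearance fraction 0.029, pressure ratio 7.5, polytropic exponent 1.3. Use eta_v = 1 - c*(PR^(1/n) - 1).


PR^(1/n) = 7.5^(1/1.3) = 4.71111872
eta_v = 1 - 0.029 * (4.71111872 - 1)
eta_v = 0.8924

0.8924


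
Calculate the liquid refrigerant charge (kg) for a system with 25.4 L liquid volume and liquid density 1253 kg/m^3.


Charge = V * rho / 1000
Charge = 25.4 * 1253 / 1000
Charge = 31.83 kg

31.83


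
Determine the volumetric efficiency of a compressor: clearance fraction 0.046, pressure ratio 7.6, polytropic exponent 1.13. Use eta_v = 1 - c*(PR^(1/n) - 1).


PR^(1/n) = 7.6^(1/1.13) = 6.01840009
eta_v = 1 - 0.046 * (6.01840009 - 1)
eta_v = 0.7692

0.7692


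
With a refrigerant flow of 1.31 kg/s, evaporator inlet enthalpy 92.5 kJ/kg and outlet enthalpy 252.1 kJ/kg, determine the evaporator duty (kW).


dh = 252.1 - 92.5 = 159.6 kJ/kg
Q_evap = m_dot * dh = 1.31 * 159.6
Q_evap = 209.08 kW

209.08


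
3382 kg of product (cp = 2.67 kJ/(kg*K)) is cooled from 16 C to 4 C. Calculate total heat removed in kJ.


dT = 16 - (4) = 12 K
Q = m * cp * dT = 3382 * 2.67 * 12
Q = 108359 kJ

108359


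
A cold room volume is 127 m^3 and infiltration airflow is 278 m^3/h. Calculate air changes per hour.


ACH = flow / volume
ACH = 278 / 127
ACH = 2.189

2.189


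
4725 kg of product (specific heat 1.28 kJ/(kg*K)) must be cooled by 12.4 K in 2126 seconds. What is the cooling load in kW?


Q = m * cp * dT / t
Q = 4725 * 1.28 * 12.4 / 2126
Q = 35.275 kW

35.275


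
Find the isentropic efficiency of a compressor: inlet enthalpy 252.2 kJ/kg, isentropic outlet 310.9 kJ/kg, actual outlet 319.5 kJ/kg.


dh_ideal = 310.9 - 252.2 = 58.7 kJ/kg
dh_actual = 319.5 - 252.2 = 67.3 kJ/kg
eta_s = dh_ideal / dh_actual = 58.7 / 67.3
eta_s = 0.8722

0.8722


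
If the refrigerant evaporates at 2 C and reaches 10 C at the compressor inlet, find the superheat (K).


Superheat = T_suction - T_evap
Superheat = 10 - (2)
Superheat = 8 K

8


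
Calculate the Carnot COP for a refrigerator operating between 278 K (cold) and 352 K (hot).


dT = 352 - 278 = 74 K
COP_carnot = T_cold / dT = 278 / 74
COP_carnot = 3.757

3.757


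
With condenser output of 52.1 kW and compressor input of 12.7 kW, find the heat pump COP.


COP_hp = Q_cond / W
COP_hp = 52.1 / 12.7
COP_hp = 4.102

4.102


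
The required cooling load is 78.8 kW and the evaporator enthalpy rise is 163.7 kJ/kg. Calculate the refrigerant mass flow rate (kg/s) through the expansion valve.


m_dot = Q / dh
m_dot = 78.8 / 163.7
m_dot = 0.4814 kg/s

0.4814


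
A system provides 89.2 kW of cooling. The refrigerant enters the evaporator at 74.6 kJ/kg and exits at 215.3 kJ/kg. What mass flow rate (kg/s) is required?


dh = 215.3 - 74.6 = 140.7 kJ/kg
m_dot = Q / dh = 89.2 / 140.7 = 0.634 kg/s

0.634


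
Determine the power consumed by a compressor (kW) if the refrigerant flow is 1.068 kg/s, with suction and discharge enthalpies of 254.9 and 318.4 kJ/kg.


dh = 318.4 - 254.9 = 63.5 kJ/kg
W = m_dot * dh = 1.068 * 63.5 = 67.82 kW

67.82


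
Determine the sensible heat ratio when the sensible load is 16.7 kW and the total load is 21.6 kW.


SHR = Q_sensible / Q_total
SHR = 16.7 / 21.6
SHR = 0.773

0.773


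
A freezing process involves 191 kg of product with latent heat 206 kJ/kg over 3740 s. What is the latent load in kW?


Q_lat = m * h_fg / t
Q_lat = 191 * 206 / 3740
Q_lat = 10.52 kW

10.52


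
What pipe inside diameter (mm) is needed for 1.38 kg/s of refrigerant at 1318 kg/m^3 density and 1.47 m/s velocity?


A = m_dot / (rho * v) = 1.38 / (1318 * 1.47) = 0.0007122727695 m^2
d = sqrt(4*A/pi) * 1000
d = 30.1 mm

30.1


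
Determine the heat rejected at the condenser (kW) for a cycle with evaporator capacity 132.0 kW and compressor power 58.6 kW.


Q_cond = Q_evap + W
Q_cond = 132.0 + 58.6
Q_cond = 190.6 kW

190.6


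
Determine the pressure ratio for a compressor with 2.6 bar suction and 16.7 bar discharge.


PR = P_high / P_low
PR = 16.7 / 2.6
PR = 6.423

6.423


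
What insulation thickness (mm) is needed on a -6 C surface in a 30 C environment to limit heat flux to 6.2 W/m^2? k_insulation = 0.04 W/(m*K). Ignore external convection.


dT = 30 - (-6) = 36 K
thickness = k * dT / q_max * 1000
thickness = 0.04 * 36 / 6.2 * 1000
thickness = 232.3 mm

232.3


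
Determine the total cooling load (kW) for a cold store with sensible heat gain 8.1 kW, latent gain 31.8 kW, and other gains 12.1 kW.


Q_total = Q_s + Q_l + Q_misc
Q_total = 8.1 + 31.8 + 12.1
Q_total = 52.0 kW

52.0


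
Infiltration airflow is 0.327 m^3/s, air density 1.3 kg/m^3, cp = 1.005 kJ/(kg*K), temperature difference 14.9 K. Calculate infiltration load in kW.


Q = V_dot * rho * cp * dT
Q = 0.327 * 1.3 * 1.005 * 14.9
Q = 6.366 kW

6.366


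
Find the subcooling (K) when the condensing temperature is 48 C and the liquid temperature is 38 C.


Subcooling = T_cond - T_liquid
Subcooling = 48 - 38
Subcooling = 10 K

10


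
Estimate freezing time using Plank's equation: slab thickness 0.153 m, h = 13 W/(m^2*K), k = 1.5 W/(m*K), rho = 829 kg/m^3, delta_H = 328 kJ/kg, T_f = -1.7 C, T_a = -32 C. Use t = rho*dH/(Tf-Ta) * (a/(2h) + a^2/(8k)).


dT = -1.7 - (-32) = 30.3 K
term1 = a/(2h) = 0.153/(2*13) = 0.005884615385
term2 = a^2/(8k) = 0.153^2/(8*1.5) = 0.00195075
t = rho*dH*1000/dT * (term1 + term2)
t = 829*328*1000/30.3 * (0.005884615385 + 0.00195075)
t = 70315 s

70315


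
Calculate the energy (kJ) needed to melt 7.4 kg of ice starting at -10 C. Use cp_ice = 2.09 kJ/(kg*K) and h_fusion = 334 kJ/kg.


Sensible heat = cp * dT = 2.09 * 10 = 20.9 kJ/kg
Total per kg = 20.9 + 334 = 354.9 kJ/kg
Q = m * total = 7.4 * 354.9
Q = 2626.3 kJ

2626.3


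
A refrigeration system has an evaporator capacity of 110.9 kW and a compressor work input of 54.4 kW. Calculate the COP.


COP = Q_evap / W
COP = 110.9 / 54.4
COP = 2.039

2.039


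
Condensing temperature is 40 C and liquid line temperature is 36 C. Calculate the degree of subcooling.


Subcooling = T_cond - T_liquid
Subcooling = 40 - 36
Subcooling = 4 K

4


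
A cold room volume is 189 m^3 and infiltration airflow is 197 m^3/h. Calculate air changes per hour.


ACH = flow / volume
ACH = 197 / 189
ACH = 1.042

1.042


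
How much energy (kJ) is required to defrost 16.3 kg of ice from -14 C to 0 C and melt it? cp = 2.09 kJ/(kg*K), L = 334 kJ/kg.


Sensible heat = cp * dT = 2.09 * 14 = 29.26 kJ/kg
Total per kg = 29.26 + 334 = 363.26 kJ/kg
Q = m * total = 16.3 * 363.26
Q = 5921.1 kJ

5921.1


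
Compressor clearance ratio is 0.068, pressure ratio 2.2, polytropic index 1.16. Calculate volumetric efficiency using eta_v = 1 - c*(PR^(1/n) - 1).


PR^(1/n) = 2.2^(1/1.16) = 1.97329478
eta_v = 1 - 0.068 * (1.97329478 - 1)
eta_v = 0.9338

0.9338


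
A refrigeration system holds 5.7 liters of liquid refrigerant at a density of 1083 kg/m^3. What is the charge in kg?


Charge = V * rho / 1000
Charge = 5.7 * 1083 / 1000
Charge = 6.17 kg

6.17


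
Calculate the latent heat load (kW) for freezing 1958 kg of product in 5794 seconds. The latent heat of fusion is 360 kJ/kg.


Q_lat = m * h_fg / t
Q_lat = 1958 * 360 / 5794
Q_lat = 121.66 kW

121.66


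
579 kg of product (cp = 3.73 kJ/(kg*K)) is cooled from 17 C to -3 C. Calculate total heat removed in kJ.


dT = 17 - (-3) = 20 K
Q = m * cp * dT = 579 * 3.73 * 20
Q = 43193 kJ

43193


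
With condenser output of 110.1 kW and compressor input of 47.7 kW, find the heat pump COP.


COP_hp = Q_cond / W
COP_hp = 110.1 / 47.7
COP_hp = 2.308

2.308


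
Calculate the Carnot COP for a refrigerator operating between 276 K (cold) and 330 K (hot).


dT = 330 - 276 = 54 K
COP_carnot = T_cold / dT = 276 / 54
COP_carnot = 5.111

5.111


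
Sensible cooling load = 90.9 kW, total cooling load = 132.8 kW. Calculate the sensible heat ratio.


SHR = Q_sensible / Q_total
SHR = 90.9 / 132.8
SHR = 0.684

0.684


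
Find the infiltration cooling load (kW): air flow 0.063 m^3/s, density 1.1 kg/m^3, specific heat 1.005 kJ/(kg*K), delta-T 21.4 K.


Q = V_dot * rho * cp * dT
Q = 0.063 * 1.1 * 1.005 * 21.4
Q = 1.49 kW

1.49


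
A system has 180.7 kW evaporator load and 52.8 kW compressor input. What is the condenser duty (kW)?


Q_cond = Q_evap + W
Q_cond = 180.7 + 52.8
Q_cond = 233.5 kW

233.5


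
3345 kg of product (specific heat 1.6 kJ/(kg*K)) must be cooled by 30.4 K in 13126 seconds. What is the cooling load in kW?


Q = m * cp * dT / t
Q = 3345 * 1.6 * 30.4 / 13126
Q = 12.395 kW

12.395


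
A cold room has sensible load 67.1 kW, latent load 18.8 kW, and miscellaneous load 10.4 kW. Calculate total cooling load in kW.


Q_total = Q_s + Q_l + Q_misc
Q_total = 67.1 + 18.8 + 10.4
Q_total = 96.3 kW

96.3


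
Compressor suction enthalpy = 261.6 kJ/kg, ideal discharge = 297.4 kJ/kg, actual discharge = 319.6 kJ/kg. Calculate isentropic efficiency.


dh_ideal = 297.4 - 261.6 = 35.8 kJ/kg
dh_actual = 319.6 - 261.6 = 58.0 kJ/kg
eta_s = dh_ideal / dh_actual = 35.8 / 58.0
eta_s = 0.6172

0.6172


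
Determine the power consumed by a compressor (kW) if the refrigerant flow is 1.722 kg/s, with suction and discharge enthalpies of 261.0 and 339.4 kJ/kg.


dh = 339.4 - 261.0 = 78.4 kJ/kg
W = m_dot * dh = 1.722 * 78.4 = 135.0 kW

135.0


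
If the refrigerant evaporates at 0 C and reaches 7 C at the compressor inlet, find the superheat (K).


Superheat = T_suction - T_evap
Superheat = 7 - (0)
Superheat = 7 K

7


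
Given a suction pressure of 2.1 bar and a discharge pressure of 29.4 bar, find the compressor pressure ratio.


PR = P_high / P_low
PR = 29.4 / 2.1
PR = 14.0

14.0


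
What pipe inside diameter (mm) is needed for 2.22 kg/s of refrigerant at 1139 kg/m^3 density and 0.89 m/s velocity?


A = m_dot / (rho * v) = 2.22 / (1139 * 0.89) = 0.002189975437 m^2
d = sqrt(4*A/pi) * 1000
d = 52.8 mm

52.8


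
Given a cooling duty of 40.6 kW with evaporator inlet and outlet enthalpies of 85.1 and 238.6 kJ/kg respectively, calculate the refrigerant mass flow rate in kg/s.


dh = 238.6 - 85.1 = 153.5 kJ/kg
m_dot = Q / dh = 40.6 / 153.5 = 0.2645 kg/s

0.2645


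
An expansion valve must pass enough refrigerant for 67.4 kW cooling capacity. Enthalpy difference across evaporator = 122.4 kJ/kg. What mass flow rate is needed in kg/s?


m_dot = Q / dh
m_dot = 67.4 / 122.4
m_dot = 0.5507 kg/s

0.5507


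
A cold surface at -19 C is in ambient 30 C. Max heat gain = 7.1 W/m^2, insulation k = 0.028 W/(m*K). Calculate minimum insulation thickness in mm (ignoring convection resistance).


dT = 30 - (-19) = 49 K
thickness = k * dT / q_max * 1000
thickness = 0.028 * 49 / 7.1 * 1000
thickness = 193.2 mm

193.2


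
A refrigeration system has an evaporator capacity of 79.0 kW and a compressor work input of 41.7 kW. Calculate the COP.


COP = Q_evap / W
COP = 79.0 / 41.7
COP = 1.894

1.894


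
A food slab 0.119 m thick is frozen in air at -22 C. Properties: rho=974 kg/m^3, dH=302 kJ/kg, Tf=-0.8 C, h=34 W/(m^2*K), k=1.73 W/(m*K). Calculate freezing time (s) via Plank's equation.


dT = -0.8 - (-22) = 21.2 K
term1 = a/(2h) = 0.119/(2*34) = 0.00175
term2 = a^2/(8k) = 0.119^2/(8*1.73) = 0.001023193642
t = rho*dH*1000/dT * (term1 + term2)
t = 974*302*1000/21.2 * (0.00175 + 0.001023193642)
t = 38478 s

38478
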